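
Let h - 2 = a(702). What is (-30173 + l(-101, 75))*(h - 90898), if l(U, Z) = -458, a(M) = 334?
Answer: 2774004622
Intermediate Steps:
h = 336 (h = 2 + 334 = 336)
(-30173 + l(-101, 75))*(h - 90898) = (-30173 - 458)*(336 - 90898) = -30631*(-90562) = 2774004622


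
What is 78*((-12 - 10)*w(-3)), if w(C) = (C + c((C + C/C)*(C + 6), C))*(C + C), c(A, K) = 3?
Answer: 0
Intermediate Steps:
w(C) = 2*C*(3 + C) (w(C) = (C + 3)*(C + C) = (3 + C)*(2*C) = 2*C*(3 + C))
78*((-12 - 10)*w(-3)) = 78*((-12 - 10)*(2*(-3)*(3 - 3))) = 78*(-44*(-3)*0) = 78*(-22*0) = 78*0 = 0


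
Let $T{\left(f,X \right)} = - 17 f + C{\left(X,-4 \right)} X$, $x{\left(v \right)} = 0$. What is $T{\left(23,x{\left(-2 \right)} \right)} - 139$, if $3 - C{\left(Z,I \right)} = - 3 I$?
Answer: $-530$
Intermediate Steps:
$C{\left(Z,I \right)} = 3 + 3 I$ ($C{\left(Z,I \right)} = 3 - - 3 I = 3 + 3 I$)
$T{\left(f,X \right)} = - 17 f - 9 X$ ($T{\left(f,X \right)} = - 17 f + \left(3 + 3 \left(-4\right)\right) X = - 17 f + \left(3 - 12\right) X = - 17 f - 9 X$)
$T{\left(23,x{\left(-2 \right)} \right)} - 139 = \left(\left(-17\right) 23 - 0\right) - 139 = \left(-391 + 0\right) - 139 = -391 - 139 = -530$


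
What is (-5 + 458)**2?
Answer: 205209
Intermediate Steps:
(-5 + 458)**2 = 453**2 = 205209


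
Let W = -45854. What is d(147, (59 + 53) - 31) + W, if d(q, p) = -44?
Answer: -45898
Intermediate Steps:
d(147, (59 + 53) - 31) + W = -44 - 45854 = -45898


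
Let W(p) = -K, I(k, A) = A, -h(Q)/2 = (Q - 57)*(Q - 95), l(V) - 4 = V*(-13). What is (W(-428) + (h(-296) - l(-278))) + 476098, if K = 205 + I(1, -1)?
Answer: 196230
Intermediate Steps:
l(V) = 4 - 13*V (l(V) = 4 + V*(-13) = 4 - 13*V)
h(Q) = -2*(-95 + Q)*(-57 + Q) (h(Q) = -2*(Q - 57)*(Q - 95) = -2*(-57 + Q)*(-95 + Q) = -2*(-95 + Q)*(-57 + Q))
K = 204 (K = 205 - 1 = 204)
W(p) = -204 (W(p) = -1*204 = -204)
(W(-428) + (h(-296) - l(-278))) + 476098 = (-204 + ((-10830 - 2*(-296)² + 304*(-296)) - (4 - 13*(-278)))) + 476098 = (-204 + ((-10830 - 2*87616 - 89984) - (4 + 3614))) + 476098 = (-204 + ((-10830 - 175232 - 89984) - 1*3618)) + 476098 = (-204 + (-276046 - 3618)) + 476098 = (-204 - 279664) + 476098 = -279868 + 476098 = 196230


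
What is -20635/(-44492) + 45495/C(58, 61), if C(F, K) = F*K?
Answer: 1048585085/78706348 ≈ 13.323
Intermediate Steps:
-20635/(-44492) + 45495/C(58, 61) = -20635/(-44492) + 45495/((58*61)) = -20635*(-1/44492) + 45495/3538 = 20635/44492 + 45495*(1/3538) = 20635/44492 + 45495/3538 = 1048585085/78706348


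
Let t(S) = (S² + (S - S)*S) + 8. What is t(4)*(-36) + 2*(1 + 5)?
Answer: -852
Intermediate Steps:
t(S) = 8 + S² (t(S) = (S² + 0*S) + 8 = (S² + 0) + 8 = S² + 8 = 8 + S²)
t(4)*(-36) + 2*(1 + 5) = (8 + 4²)*(-36) + 2*(1 + 5) = (8 + 16)*(-36) + 2*6 = 24*(-36) + 12 = -864 + 12 = -852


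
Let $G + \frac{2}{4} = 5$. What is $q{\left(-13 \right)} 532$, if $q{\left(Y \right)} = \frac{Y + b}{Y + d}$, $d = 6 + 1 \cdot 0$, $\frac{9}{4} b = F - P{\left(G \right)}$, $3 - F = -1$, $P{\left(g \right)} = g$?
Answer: $\frac{9044}{9} \approx 1004.9$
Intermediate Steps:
$G = \frac{9}{2}$ ($G = - \frac{1}{2} + 5 = \frac{9}{2} \approx 4.5$)
$F = 4$ ($F = 3 - -1 = 3 + 1 = 4$)
$b = - \frac{2}{9}$ ($b = \frac{4 \left(4 - \frac{9}{2}\right)}{9} = \frac{4}{9} \left(- \frac{1}{2}\right) = - \frac{2}{9} \approx -0.22222$)
$d = 6$ ($d = 6 + 0 = 6$)
$q{\left(Y \right)} = \frac{- \frac{2}{9} + Y}{6 + Y}$ ($q{\left(Y \right)} = \frac{Y - \frac{2}{9}}{Y + 6} = \frac{- \frac{2}{9} + Y}{6 + Y}$)
$q{\left(-13 \right)} 532 = \frac{- \frac{2}{9} - 13}{6 - 13} \cdot 532 = \frac{1}{-7} \left(- \frac{119}{9}\right) 532 = \left(- \frac{1}{7}\right) \left(- \frac{119}{9}\right) 532 = \frac{17}{9} \cdot 532 = \frac{9044}{9}$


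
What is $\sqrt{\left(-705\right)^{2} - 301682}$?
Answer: $\sqrt{195343} \approx 441.98$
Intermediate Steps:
$\sqrt{\left(-705\right)^{2} - 301682} = \sqrt{497025 - 301682} = \sqrt{195343}$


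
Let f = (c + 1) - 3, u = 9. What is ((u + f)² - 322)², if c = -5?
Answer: 101124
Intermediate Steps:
f = -7 (f = (-5 + 1) - 3 = -4 - 3 = -7)
((u + f)² - 322)² = ((9 - 7)² - 322)² = (2² - 322)² = (4 - 322)² = (-318)² = 101124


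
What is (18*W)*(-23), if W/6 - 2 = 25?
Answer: -67068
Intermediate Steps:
W = 162 (W = 12 + 6*25 = 12 + 150 = 162)
(18*W)*(-23) = (18*162)*(-23) = 2916*(-23) = -67068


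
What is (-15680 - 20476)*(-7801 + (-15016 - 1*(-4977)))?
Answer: 645023040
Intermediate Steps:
(-15680 - 20476)*(-7801 + (-15016 - 1*(-4977))) = -36156*(-7801 + (-15016 + 4977)) = -36156*(-7801 - 10039) = -36156*(-17840) = 645023040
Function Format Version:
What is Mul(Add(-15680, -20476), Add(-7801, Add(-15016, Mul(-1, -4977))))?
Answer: 645023040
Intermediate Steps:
Mul(Add(-15680, -20476), Add(-7801, Add(-15016, Mul(-1, -4977)))) = Mul(-36156, Add(-7801, Add(-15016, 4977))) = Mul(-36156, Add(-7801, -10039)) = Mul(-36156, -17840) = 645023040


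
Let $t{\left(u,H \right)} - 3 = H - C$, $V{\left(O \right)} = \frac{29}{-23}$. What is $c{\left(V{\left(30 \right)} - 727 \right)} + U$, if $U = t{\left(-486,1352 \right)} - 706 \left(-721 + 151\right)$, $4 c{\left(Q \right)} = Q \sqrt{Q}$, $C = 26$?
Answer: $403749 - \frac{41875 i \sqrt{15410}}{1058} \approx 4.0375 \cdot 10^{5} - 4913.3 i$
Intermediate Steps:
$V{\left(O \right)} = - \frac{29}{23}$ ($V{\left(O \right)} = 29 \left(- \frac{1}{23}\right) = - \frac{29}{23}$)
$c{\left(Q \right)} = \frac{Q^{\frac{3}{2}}}{4}$ ($c{\left(Q \right)} = \frac{Q \sqrt{Q}}{4} = \frac{Q^{\frac{3}{2}}}{4}$)
$t{\left(u,H \right)} = -23 + H$ ($t{\left(u,H \right)} = 3 + \left(H - 26\right) = 3 + \left(-26 + H\right) = -23 + H$)
$U = 403749$ ($U = \left(-23 + 1352\right) - 706 \left(-721 + 151\right) = 1329 - -402420 = 1329 + 402420 = 403749$)
$c{\left(V{\left(30 \right)} - 727 \right)} + U = \frac{\left(- \frac{29}{23} - 727\right)^{\frac{3}{2}}}{4} + 403749 = \frac{\left(- \frac{16750}{23}\right)^{\frac{3}{2}}}{4} + 403749 = \frac{\left(- \frac{83750}{529}\right) i \sqrt{15410}}{4} + 403749 = - \frac{41875 i \sqrt{15410}}{1058} + 403749 = 403749 - \frac{41875 i \sqrt{15410}}{1058}$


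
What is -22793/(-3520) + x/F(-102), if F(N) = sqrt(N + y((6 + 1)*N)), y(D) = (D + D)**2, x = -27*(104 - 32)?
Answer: 22793/3520 - 324*sqrt(2039082)/339847 ≈ 5.1139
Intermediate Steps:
x = -1944 (x = -27*72 = -1944)
y(D) = 4*D**2 (y(D) = (2*D)**2 = 4*D**2)
F(N) = sqrt(N + 196*N**2) (F(N) = sqrt(N + 4*((6 + 1)*N)**2) = sqrt(N + 4*(7*N)**2) = sqrt(N + 4*(49*N**2)) = sqrt(N + 196*N**2))
-22793/(-3520) + x/F(-102) = -22793/(-3520) - 1944*sqrt(2039082)/2039082 = -22793*(-1/3520) - 1944*sqrt(2039082)/2039082 = 22793/3520 - 1944*sqrt(2039082)/2039082 = 22793/3520 - 324*sqrt(2039082)/339847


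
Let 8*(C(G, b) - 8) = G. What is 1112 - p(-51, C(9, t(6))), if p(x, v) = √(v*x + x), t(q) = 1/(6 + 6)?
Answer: 1112 - 9*I*√102/4 ≈ 1112.0 - 22.724*I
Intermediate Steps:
t(q) = 1/12
C(G, b) = 8 + G/8
p(x, v) = √(x + v*x)
1112 - p(-51, C(9, t(6))) = 1112 - √(-51*(1 + (8 + (⅛)*9))) = 1112 - √(-51*(1 + (8 + 9/8))) = 1112 - √(-51*(1 + 73/8)) = 1112 - √(-51*81/8) = 1112 - √(-4131/8) = 1112 - 9*I*√102/4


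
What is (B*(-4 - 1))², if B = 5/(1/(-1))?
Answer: 625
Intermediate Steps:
B = -5 (B = 5/(-1) = 5*(-1) = -5)
(B*(-4 - 1))² = (-5*(-4 - 1))² = (-5*(-5))² = 25² = 625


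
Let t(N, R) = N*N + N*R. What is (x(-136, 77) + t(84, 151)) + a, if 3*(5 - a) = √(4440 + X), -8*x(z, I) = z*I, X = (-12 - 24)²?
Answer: 21054 - 2*√1434/3 ≈ 21029.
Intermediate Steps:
X = 1296 (X = (-36)² = 1296)
x(z, I) = -I*z/8 (x(z, I) = -z*I/8 = -I*z/8)
a = 5 - 2*√1434/3 (a = 5 - √(4440 + 1296)/3 = 5 - 2*√1434/3 ≈ -20.245)
t(N, R) = N² + N*R
(x(-136, 77) + t(84, 151)) + a = (-⅛*77*(-136) + 84*(84 + 151)) + (5 - 2*√1434/3) = (1309 + 84*235) + (5 - 2*√1434/3) = (1309 + 19740) + (5 - 2*√1434/3) = 21049 + (5 - 2*√1434/3) = 21054 - 2*√1434/3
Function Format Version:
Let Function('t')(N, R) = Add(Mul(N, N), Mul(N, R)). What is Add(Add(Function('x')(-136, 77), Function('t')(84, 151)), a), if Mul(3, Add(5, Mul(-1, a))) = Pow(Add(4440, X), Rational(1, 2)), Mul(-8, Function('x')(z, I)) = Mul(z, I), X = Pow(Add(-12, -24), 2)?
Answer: Add(21054, Mul(Rational(-2, 3), Pow(1434, Rational(1, 2)))) ≈ 21029.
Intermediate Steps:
X = 1296 (X = Pow(-36, 2) = 1296)
Function('x')(z, I) = Mul(Rational(-1, 8), I, z) (Function('x')(z, I) = Mul(Rational(-1, 8), Mul(z, I)) = Mul(Rational(-1, 8), Mul(I, z)) = Mul(Rational(-1, 8), I, z))
a = Add(5, Mul(Rational(-2, 3), Pow(1434, Rational(1, 2)))) (a = Add(5, Mul(Rational(-1, 3), Pow(Add(4440, 1296), Rational(1, 2)))) = Add(5, Mul(Rational(-1, 3), Pow(5736, Rational(1, 2)))) = Add(5, Mul(Rational(-1, 3), Mul(2, Pow(1434, Rational(1, 2))))) = Add(5, Mul(Rational(-2, 3), Pow(1434, Rational(1, 2)))) ≈ -20.245)
Function('t')(N, R) = Add(Pow(N, 2), Mul(N, R))
Add(Add(Function('x')(-136, 77), Function('t')(84, 151)), a) = Add(Add(Mul(Rational(-1, 8), 77, -136), Mul(84, Add(84, 151))), Add(5, Mul(Rational(-2, 3), Pow(1434, Rational(1, 2))))) = Add(Add(1309, Mul(84, 235)), Add(5, Mul(Rational(-2, 3), Pow(1434, Rational(1, 2))))) = Add(Add(1309, 19740), Add(5, Mul(Rational(-2, 3), Pow(1434, Rational(1, 2))))) = Add(21049, Add(5, Mul(Rational(-2, 3), Pow(1434, Rational(1, 2))))) = Add(21054, Mul(Rational(-2, 3), Pow(1434, Rational(1, 2))))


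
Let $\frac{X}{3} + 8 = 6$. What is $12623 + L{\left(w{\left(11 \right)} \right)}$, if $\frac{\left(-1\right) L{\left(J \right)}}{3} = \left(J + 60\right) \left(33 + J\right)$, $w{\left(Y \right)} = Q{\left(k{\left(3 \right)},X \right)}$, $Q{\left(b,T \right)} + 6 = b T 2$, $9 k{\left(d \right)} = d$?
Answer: $9173$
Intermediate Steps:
$k{\left(d \right)} = \frac{d}{9}$
$X = -6$ ($X = -24 + 3 \cdot 6 = -24 + 18 = -6$)
$Q{\left(b,T \right)} = -6 + 2 T b$ ($Q{\left(b,T \right)} = -6 + b T 2 = -6 + T b 2 = -6 + 2 T b$)
$w{\left(Y \right)} = -10$ ($w{\left(Y \right)} = -6 + 2 \left(-6\right) \frac{1}{9} \cdot 3 = -6 + 2 \left(-6\right) \frac{1}{3} = -6 - 4 = -10$)
$L{\left(J \right)} = - 3 \left(33 + J\right) \left(60 + J\right)$ ($L{\left(J \right)} = - 3 \left(J + 60\right) \left(33 + J\right) = - 3 \left(60 + J\right) \left(33 + J\right) = - 3 \left(33 + J\right) \left(60 + J\right)$)
$12623 + L{\left(w{\left(11 \right)} \right)} = 12623 - \left(3150 + 300\right) = 12623 - 3450 = 9173$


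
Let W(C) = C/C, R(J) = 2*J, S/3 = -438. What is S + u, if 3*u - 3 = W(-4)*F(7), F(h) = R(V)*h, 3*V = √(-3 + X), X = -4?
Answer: -1313 + 14*I*√7/9 ≈ -1313.0 + 4.1156*I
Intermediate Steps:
S = -1314 (S = 3*(-438) = -1314)
V = I*√7/3 (V = √(-3 - 4)/3 = √(-7)/3 = (I*√7)/3 = I*√7/3 ≈ 0.88192*I)
W(C) = 1
F(h) = 2*I*h*√7/3 (F(h) = (2*(I*√7/3))*h = (2*I*√7/3)*h = 2*I*h*√7/3)
u = 1 + 14*I*√7/9 (u = 1 + (1*((⅔)*I*7*√7))/3 = 1 + (1*(14*I*√7/3))/3 = 1 + (14*I*√7/3)/3 = 1 + 14*I*√7/9 ≈ 1.0 + 4.1156*I)
S + u = -1314 + (1 + 14*I*√7/9) = -1313 + 14*I*√7/9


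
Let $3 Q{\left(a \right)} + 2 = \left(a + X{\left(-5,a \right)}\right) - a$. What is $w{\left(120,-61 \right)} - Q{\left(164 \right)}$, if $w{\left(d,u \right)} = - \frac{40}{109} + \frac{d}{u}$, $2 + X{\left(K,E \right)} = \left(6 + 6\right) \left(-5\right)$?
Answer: $\frac{378976}{19947} \approx 18.999$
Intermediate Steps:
$X{\left(K,E \right)} = -62$ ($X{\left(K,E \right)} = -2 + \left(6 + 6\right) \left(-5\right) = -2 + 12 \left(-5\right) = -2 - 60 = -62$)
$Q{\left(a \right)} = - \frac{64}{3}$ ($Q{\left(a \right)} = - \frac{2}{3} + \frac{\left(a - 62\right) - a}{3} = - \frac{2}{3} + \frac{\left(-62 + a\right) - a}{3} = - \frac{2}{3} + \frac{1}{3} \left(-62\right) = - \frac{2}{3} - \frac{62}{3} = - \frac{64}{3}$)
$w{\left(d,u \right)} = - \frac{40}{109} + \frac{d}{u}$ ($w{\left(d,u \right)} = \left(-40\right) \frac{1}{109} + \frac{d}{u} = - \frac{40}{109} + \frac{d}{u}$)
$w{\left(120,-61 \right)} - Q{\left(164 \right)} = \left(- \frac{40}{109} + \frac{120}{-61}\right) - - \frac{64}{3} = \left(- \frac{40}{109} + 120 \left(- \frac{1}{61}\right)\right) + \frac{64}{3} = \left(- \frac{40}{109} - \frac{120}{61}\right) + \frac{64}{3} = - \frac{15520}{6649} + \frac{64}{3} = \frac{378976}{19947}$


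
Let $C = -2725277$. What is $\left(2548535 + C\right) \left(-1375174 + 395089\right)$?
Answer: $173222183070$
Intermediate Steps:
$\left(2548535 + C\right) \left(-1375174 + 395089\right) = \left(2548535 - 2725277\right) \left(-1375174 + 395089\right) = \left(-176742\right) \left(-980085\right) = 173222183070$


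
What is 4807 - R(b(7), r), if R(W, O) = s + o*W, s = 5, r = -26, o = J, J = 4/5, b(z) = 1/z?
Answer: 168066/35 ≈ 4801.9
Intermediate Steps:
J = 4/5 (J = 4*(1/5) = 4/5 ≈ 0.80000)
o = 4/5 ≈ 0.80000
R(W, O) = 5 + 4*W/5
4807 - R(b(7), r) = 4807 - (5 + (4/5)/7) = 4807 - (5 + (4/5)*(1/7)) = 4807 - (5 + 4/35) = 4807 - 1*179/35 = 4807 - 179/35 = 168066/35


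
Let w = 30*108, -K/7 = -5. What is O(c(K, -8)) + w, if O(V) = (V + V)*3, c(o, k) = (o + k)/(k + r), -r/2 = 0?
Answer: 12879/4 ≈ 3219.8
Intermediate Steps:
K = 35 (K = -7*(-5) = 35)
w = 3240
r = 0 (r = -2*0 = 0)
c(o, k) = (k + o)/k (c(o, k) = (o + k)/(k + 0) = (k + o)/k)
O(V) = 6*V (O(V) = (2*V)*3 = 6*V)
O(c(K, -8)) + w = 6*((-8 + 35)/(-8)) + 3240 = 6*(-⅛*27) + 3240 = 6*(-27/8) + 3240 = -81/4 + 3240 = 12879/4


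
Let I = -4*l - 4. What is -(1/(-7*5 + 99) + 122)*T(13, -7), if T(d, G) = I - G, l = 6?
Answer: 163989/64 ≈ 2562.3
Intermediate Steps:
I = -28 (I = -4*6 - 4 = -24 - 4 = -28)
T(d, G) = -28 - G
-(1/(-7*5 + 99) + 122)*T(13, -7) = -(1/(-7*5 + 99) + 122)*(-28 - 1*(-7)) = -(1/(-35 + 99) + 122)*(-28 + 7) = -(1/64 + 122)*(-21) = -7809*(-21)/64 = -1*(-163989/64) = 163989/64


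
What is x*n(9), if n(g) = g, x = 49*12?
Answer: 5292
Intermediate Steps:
x = 588
x*n(9) = 588*9 = 5292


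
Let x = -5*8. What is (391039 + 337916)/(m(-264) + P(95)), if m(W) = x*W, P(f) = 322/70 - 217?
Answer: 1214925/17246 ≈ 70.447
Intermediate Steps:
x = -40
P(f) = -1062/5 (P(f) = 322*(1/70) - 217 = 23/5 - 217 = -1062/5)
m(W) = -40*W
(391039 + 337916)/(m(-264) + P(95)) = (391039 + 337916)/(-40*(-264) - 1062/5) = 728955/(10560 - 1062/5) = 728955/(51738/5) = 728955*(5/51738) = 1214925/17246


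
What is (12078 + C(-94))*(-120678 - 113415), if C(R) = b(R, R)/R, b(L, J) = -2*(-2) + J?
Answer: -132897171123/47 ≈ -2.8276e+9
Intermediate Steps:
b(L, J) = 4 + J
C(R) = (4 + R)/R
(12078 + C(-94))*(-120678 - 113415) = (12078 + (4 - 94)/(-94))*(-120678 - 113415) = (12078 - 1/94*(-90))*(-234093) = (12078 + 45/47)*(-234093) = (567711/47)*(-234093) = -132897171123/47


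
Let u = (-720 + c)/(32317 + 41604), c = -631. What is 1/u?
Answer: -73921/1351 ≈ -54.716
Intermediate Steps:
u = -1351/73921 (u = (-720 - 631)/(32317 + 41604) = -1351/73921 ≈ -0.018276)
1/u = 1/(-1351/73921) = -73921/1351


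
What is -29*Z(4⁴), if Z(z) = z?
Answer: -7424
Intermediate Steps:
-29*Z(4⁴) = -29*4⁴ = -29*256 = -7424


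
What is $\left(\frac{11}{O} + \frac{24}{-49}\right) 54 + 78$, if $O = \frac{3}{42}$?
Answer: $\frac{410010}{49} \approx 8367.5$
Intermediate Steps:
$O = \frac{1}{14}$ ($O = 3 \cdot \frac{1}{42} = \frac{1}{14} \approx 0.071429$)
$\left(\frac{11}{O} + \frac{24}{-49}\right) 54 + 78 = \left(11 \frac{1}{\frac{1}{14}} + \frac{24}{-49}\right) 54 + 78 = \left(11 \cdot 14 + 24 \left(- \frac{1}{49}\right)\right) 54 + 78 = \left(154 - \frac{24}{49}\right) 54 + 78 = \frac{7522}{49} \cdot 54 + 78 = \frac{406188}{49} + 78 = \frac{410010}{49}$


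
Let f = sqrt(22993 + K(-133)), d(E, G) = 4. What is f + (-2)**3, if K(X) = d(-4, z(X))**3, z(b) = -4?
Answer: -8 + sqrt(23057) ≈ 143.85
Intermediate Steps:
K(X) = 64 (K(X) = 4**3 = 64)
f = sqrt(23057) (f = sqrt(22993 + 64) = sqrt(23057) ≈ 151.85)
f + (-2)**3 = sqrt(23057) + (-2)**3 = sqrt(23057) - 8 = -8 + sqrt(23057)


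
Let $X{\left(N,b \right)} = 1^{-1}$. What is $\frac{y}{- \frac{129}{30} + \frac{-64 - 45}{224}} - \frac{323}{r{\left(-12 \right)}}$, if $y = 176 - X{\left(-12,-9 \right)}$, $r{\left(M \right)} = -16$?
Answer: $- \frac{1404397}{85776} \approx -16.373$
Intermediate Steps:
$X{\left(N,b \right)} = 1$
$y = 175$ ($y = 176 - 1 = 175$)
$\frac{y}{- \frac{129}{30} + \frac{-64 - 45}{224}} - \frac{323}{r{\left(-12 \right)}} = \frac{175}{- \frac{129}{30} + \frac{-64 - 45}{224}} - \frac{323}{-16} = \frac{175}{\left(-129\right) \frac{1}{30} - \frac{109}{224}} - - \frac{323}{16} = \frac{175}{- \frac{43}{10} - \frac{109}{224}} + \frac{323}{16} = \frac{175}{- \frac{5361}{1120}} + \frac{323}{16} = 175 \left(- \frac{1120}{5361}\right) + \frac{323}{16} = - \frac{196000}{5361} + \frac{323}{16} = - \frac{1404397}{85776}$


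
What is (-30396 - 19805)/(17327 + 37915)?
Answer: -50201/55242 ≈ -0.90875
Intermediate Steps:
(-30396 - 19805)/(17327 + 37915) = -50201/55242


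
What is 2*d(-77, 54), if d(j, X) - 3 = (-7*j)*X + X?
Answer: 58326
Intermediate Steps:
d(j, X) = 3 + X - 7*X*j (d(j, X) = 3 + ((-7*j)*X + X) = 3 + (-7*X*j + X) = 3 + (X - 7*X*j) = 3 + X - 7*X*j)
2*d(-77, 54) = 2*(3 + 54 - 7*54*(-77)) = 2*(3 + 54 + 29106) = 2*29163 = 58326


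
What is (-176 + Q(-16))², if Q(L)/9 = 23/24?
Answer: 1792921/64 ≈ 28014.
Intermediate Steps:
Q(L) = 69/8 (Q(L) = 9*(23/24) = 69/8)
(-176 + Q(-16))² = (-176 + 69/8)² = (-1339/8)² = 1792921/64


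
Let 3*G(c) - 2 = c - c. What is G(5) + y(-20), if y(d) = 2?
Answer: 8/3 ≈ 2.6667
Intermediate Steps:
G(c) = ⅔ (G(c) = ⅔ + (c - c)/3 = ⅔ + (⅓)*0 = ⅔ + 0 = ⅔)
G(5) + y(-20) = ⅔ + 2 = 8/3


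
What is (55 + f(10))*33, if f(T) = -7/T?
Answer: 17919/10 ≈ 1791.9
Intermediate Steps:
(55 + f(10))*33 = (55 - 7/10)*33 = (543/10)*33 = 17919/10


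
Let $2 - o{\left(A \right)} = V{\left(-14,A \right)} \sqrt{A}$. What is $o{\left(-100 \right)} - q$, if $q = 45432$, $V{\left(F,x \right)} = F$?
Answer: $-45430 + 140 i \approx -45430.0 + 140.0 i$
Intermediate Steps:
$o{\left(A \right)} = 2 + 14 \sqrt{A}$ ($o{\left(A \right)} = 2 - - 14 \sqrt{A} = 2 + 14 \sqrt{A}$)
$o{\left(-100 \right)} - q = \left(2 + 14 \sqrt{-100}\right) - 45432 = \left(2 + 14 \cdot 10 i\right) - 45432 = \left(2 + 140 i\right) - 45432 = -45430 + 140 i$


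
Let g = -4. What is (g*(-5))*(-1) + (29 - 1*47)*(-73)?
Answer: 1294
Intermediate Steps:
(g*(-5))*(-1) + (29 - 1*47)*(-73) = -4*(-5)*(-1) + (29 - 1*47)*(-73) = 20*(-1) + (29 - 47)*(-73) = -20 - 18*(-73) = -20 + 1314 = 1294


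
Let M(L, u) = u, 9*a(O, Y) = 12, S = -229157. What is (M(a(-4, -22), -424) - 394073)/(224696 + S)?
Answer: 131499/1487 ≈ 88.432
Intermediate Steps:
a(O, Y) = 4/3 (a(O, Y) = (1/9)*12 = 4/3)
(M(a(-4, -22), -424) - 394073)/(224696 + S) = (-424 - 394073)/(224696 - 229157) = -394497/(-4461) = -394497*(-1/4461) = 131499/1487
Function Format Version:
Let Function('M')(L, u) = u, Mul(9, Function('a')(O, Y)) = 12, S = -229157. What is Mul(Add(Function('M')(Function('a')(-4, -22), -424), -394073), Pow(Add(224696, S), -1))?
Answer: Rational(131499, 1487) ≈ 88.432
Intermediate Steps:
Function('a')(O, Y) = Rational(4, 3) (Function('a')(O, Y) = Mul(Rational(1, 9), 12) = Rational(4, 3))
Mul(Add(Function('M')(Function('a')(-4, -22), -424), -394073), Pow(Add(224696, S), -1)) = Mul(Add(-424, -394073), Pow(Add(224696, -229157), -1)) = Mul(-394497, Pow(-4461, -1)) = Mul(-394497, Rational(-1, 4461)) = Rational(131499, 1487)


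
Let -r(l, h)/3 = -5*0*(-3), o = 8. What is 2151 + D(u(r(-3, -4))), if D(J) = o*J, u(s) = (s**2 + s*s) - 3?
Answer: 2127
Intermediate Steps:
r(l, h) = 0 (r(l, h) = -3*(-5*0)*(-3) = -0*(-3) = -3*0 = 0)
u(s) = -3 + 2*s**2 (u(s) = (s**2 + s**2) - 3 = 2*s**2 - 3 = -3 + 2*s**2)
D(J) = 8*J
2151 + D(u(r(-3, -4))) = 2151 + 8*(-3 + 2*0**2) = 2151 + 8*(-3 + 2*0) = 2151 + 8*(-3 + 0) = 2151 + 8*(-3) = 2151 - 24 = 2127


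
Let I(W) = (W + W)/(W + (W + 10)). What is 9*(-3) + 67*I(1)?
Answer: -95/6 ≈ -15.833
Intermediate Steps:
I(W) = 2*W/(10 + 2*W) (I(W) = (2*W)/(W + (10 + W)) = (2*W)/(10 + 2*W) = 2*W/(10 + 2*W))
9*(-3) + 67*I(1) = 9*(-3) + 67*(1/(5 + 1)) = -27 + 67*(1/6) = -27 + 67*(1*(⅙)) = -27 + 67*(⅙) = -27 + 67/6 = -95/6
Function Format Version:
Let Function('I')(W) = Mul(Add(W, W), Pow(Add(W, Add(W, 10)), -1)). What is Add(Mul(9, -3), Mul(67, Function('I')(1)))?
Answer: Rational(-95, 6) ≈ -15.833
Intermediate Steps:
Function('I')(W) = Mul(2, W, Pow(Add(10, Mul(2, W)), -1)) (Function('I')(W) = Mul(Mul(2, W), Pow(Add(W, Add(10, W)), -1)) = Mul(Mul(2, W), Pow(Add(10, Mul(2, W)), -1)) = Mul(2, W, Pow(Add(10, Mul(2, W)), -1)))
Add(Mul(9, -3), Mul(67, Function('I')(1))) = Add(Mul(9, -3), Mul(67, Mul(1, Pow(Add(5, 1), -1)))) = Add(-27, Mul(67, Mul(1, Pow(6, -1)))) = Add(-27, Mul(67, Mul(1, Rational(1, 6)))) = Add(-27, Mul(67, Rational(1, 6))) = Add(-27, Rational(67, 6)) = Rational(-95, 6)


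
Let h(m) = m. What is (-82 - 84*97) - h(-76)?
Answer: -8154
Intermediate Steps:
(-82 - 84*97) - h(-76) = (-82 - 84*97) - 1*(-76) = (-82 - 8148) + 76 = -8230 + 76 = -8154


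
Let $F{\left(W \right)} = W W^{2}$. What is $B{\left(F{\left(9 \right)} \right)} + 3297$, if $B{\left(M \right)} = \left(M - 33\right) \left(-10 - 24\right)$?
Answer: $-20367$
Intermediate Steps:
$F{\left(W \right)} = W^{3}$
$B{\left(M \right)} = 1122 - 34 M$ ($B{\left(M \right)} = \left(-33 + M\right) \left(-34\right) = 1122 - 34 M$)
$B{\left(F{\left(9 \right)} \right)} + 3297 = \left(1122 - 34 \cdot 9^{3}\right) + 3297 = \left(1122 - 24786\right) + 3297 = -23664 + 3297 = -20367$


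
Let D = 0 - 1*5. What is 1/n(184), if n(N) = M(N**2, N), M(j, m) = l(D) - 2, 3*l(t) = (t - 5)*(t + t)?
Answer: 3/94 ≈ 0.031915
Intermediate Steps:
D = -5 (D = 0 - 5 = -5)
l(t) = 2*t*(-5 + t)/3 (l(t) = ((t - 5)*(t + t))/3 = ((-5 + t)*(2*t))/3 = (2*t*(-5 + t))/3 = 2*t*(-5 + t)/3)
M(j, m) = 94/3 (M(j, m) = (2/3)*(-5)*(-5 - 5) - 2 = (2/3)*(-5)*(-10) - 2 = 100/3 - 2 = 94/3)
n(N) = 94/3
1/n(184) = 1/(94/3) = 3/94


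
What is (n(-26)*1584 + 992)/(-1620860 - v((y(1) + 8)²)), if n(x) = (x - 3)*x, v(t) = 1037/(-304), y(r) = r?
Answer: -363379712/492740403 ≈ -0.73747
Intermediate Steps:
v(t) = -1037/304 (v(t) = 1037*(-1/304) = -1037/304)
n(x) = x*(-3 + x) (n(x) = (-3 + x)*x = x*(-3 + x))
(n(-26)*1584 + 992)/(-1620860 - v((y(1) + 8)²)) = (-26*(-3 - 26)*1584 + 992)/(-1620860 - 1*(-1037/304)) = (-26*(-29)*1584 + 992)/(-1620860 + 1037/304) = (754*1584 + 992)/(-492740403/304) = (1194336 + 992)*(-304/492740403) = 1195328*(-304/492740403) = -363379712/492740403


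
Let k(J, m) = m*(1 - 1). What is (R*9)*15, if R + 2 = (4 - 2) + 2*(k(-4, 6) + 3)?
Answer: 810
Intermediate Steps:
k(J, m) = 0 (k(J, m) = m*0 = 0)
R = 6 (R = -2 + ((4 - 2) + 2*(0 + 3)) = -2 + (2 + 2*3) = -2 + (2 + 6) = -2 + 8 = 6)
(R*9)*15 = (6*9)*15 = 54*15 = 810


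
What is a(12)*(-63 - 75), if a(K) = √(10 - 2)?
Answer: -276*√2 ≈ -390.32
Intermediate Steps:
a(K) = 2*√2 (a(K) = √8 = 2*√2)
a(12)*(-63 - 75) = (2*√2)*(-63 - 75) = (2*√2)*(-138) = -276*√2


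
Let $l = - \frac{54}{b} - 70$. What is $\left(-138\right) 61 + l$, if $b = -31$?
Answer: $- \frac{263074}{31} \approx -8486.3$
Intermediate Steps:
$l = - \frac{2116}{31}$ ($l = - \frac{54}{-31} - 70 = \left(-54\right) \left(- \frac{1}{31}\right) - 70 = \frac{54}{31} - 70 = - \frac{2116}{31} \approx -68.258$)
$\left(-138\right) 61 + l = \left(-138\right) 61 - \frac{2116}{31} = -8418 - \frac{2116}{31} = - \frac{263074}{31}$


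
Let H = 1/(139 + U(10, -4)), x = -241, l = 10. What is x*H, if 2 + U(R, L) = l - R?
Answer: -241/137 ≈ -1.7591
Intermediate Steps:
U(R, L) = 8 - R (U(R, L) = -2 + (10 - R) = 8 - R)
H = 1/137 (H = 1/(139 + (8 - 1*10)) = 1/(139 + (8 - 10)) = 1/(139 - 2) = 1/137 ≈ 0.0072993)
x*H = -241*1/137 = -241/137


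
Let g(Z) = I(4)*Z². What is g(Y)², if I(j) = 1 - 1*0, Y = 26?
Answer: 456976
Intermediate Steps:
I(j) = 1 (I(j) = 1 + 0 = 1)
g(Z) = Z² (g(Z) = 1*Z² = Z²)
g(Y)² = (26²)² = 676² = 456976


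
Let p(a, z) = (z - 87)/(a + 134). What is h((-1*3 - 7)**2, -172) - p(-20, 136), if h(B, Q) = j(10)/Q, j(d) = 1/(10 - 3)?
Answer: -29555/68628 ≈ -0.43066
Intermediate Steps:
j(d) = 1/7
p(a, z) = (-87 + z)/(134 + a)
h(B, Q) = 1/(7*Q)
h((-1*3 - 7)**2, -172) - p(-20, 136) = (1/7)/(-172) - (-87 + 136)/(134 - 20) = (1/7)*(-1/172) - 49/114 = -1/1204 - 49/114 = -29555/68628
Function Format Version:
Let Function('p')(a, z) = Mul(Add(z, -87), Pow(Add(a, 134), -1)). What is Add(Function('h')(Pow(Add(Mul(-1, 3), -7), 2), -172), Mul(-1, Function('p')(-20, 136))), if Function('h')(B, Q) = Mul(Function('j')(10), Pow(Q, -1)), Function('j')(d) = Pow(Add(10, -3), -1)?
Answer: Rational(-29555, 68628) ≈ -0.43066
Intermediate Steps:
Function('j')(d) = Rational(1, 7) (Function('j')(d) = Pow(7, -1) = Rational(1, 7))
Function('p')(a, z) = Mul(Pow(Add(134, a), -1), Add(-87, z)) (Function('p')(a, z) = Mul(Add(-87, z), Pow(Add(134, a), -1)) = Mul(Pow(Add(134, a), -1), Add(-87, z)))
Function('h')(B, Q) = Mul(Rational(1, 7), Pow(Q, -1))
Add(Function('h')(Pow(Add(Mul(-1, 3), -7), 2), -172), Mul(-1, Function('p')(-20, 136))) = Add(Mul(Rational(1, 7), Pow(-172, -1)), Mul(-1, Mul(Pow(Add(134, -20), -1), Add(-87, 136)))) = Add(Mul(Rational(1, 7), Rational(-1, 172)), Mul(-1, Mul(Pow(114, -1), 49))) = Add(Rational(-1, 1204), Mul(-1, Mul(Rational(1, 114), 49))) = Add(Rational(-1, 1204), Mul(-1, Rational(49, 114))) = Add(Rational(-1, 1204), Rational(-49, 114)) = Rational(-29555, 68628)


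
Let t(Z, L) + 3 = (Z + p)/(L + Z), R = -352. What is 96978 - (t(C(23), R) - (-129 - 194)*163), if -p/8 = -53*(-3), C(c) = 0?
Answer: 1950449/44 ≈ 44328.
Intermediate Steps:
p = -1272 (p = -(-424)*(-3) = -8*159 = -1272)
t(Z, L) = -3 + (-1272 + Z)/(L + Z) (t(Z, L) = -3 + (Z - 1272)/(L + Z) = -3 + (-1272 + Z)/(L + Z))
96978 - (t(C(23), R) - (-129 - 194)*163) = 96978 - ((-1272 - 3*(-352) - 2*0)/(-352 + 0) - (-129 - 194)*163) = 96978 - ((-1272 + 1056 + 0)/(-352) - (-323)*163) = 96978 - (-1/352*(-216) - 1*(-52649)) = 96978 - (27/44 + 52649) = 96978 - 1*2316583/44 = 96978 - 2316583/44 = 1950449/44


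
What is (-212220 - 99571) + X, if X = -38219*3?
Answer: -426448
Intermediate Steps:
X = -114657
(-212220 - 99571) + X = (-212220 - 99571) - 114657 = -311791 - 114657 = -426448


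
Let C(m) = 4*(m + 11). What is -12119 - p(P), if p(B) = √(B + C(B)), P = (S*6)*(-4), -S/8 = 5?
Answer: -12119 - 2*√1211 ≈ -12189.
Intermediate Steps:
S = -40 (S = -8*5 = -40)
P = 960 (P = -40*6*(-4) = -240*(-4) = 960)
C(m) = 44 + 4*m (C(m) = 4*(11 + m) = 44 + 4*m)
p(B) = √(44 + 5*B) (p(B) = √(B + (44 + 4*B)) = √(44 + 5*B))
-12119 - p(P) = -12119 - √(44 + 5*960) = -12119 - √(44 + 4800) = -12119 - √4844 = -12119 - 2*√1211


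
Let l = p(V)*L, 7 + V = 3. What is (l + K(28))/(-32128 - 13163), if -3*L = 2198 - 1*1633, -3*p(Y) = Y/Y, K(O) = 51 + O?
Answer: -1276/407619 ≈ -0.0031304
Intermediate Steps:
V = -4 (V = -7 + 3 = -4)
p(Y) = -1/3 (p(Y) = -Y/(3*Y) = -1/3*1 = -1/3)
L = -565/3 (L = -(2198 - 1*1633)/3 = -(2198 - 1633)/3 = -1/3*565 = -565/3 ≈ -188.33)
l = 565/9 (l = -1/3*(-565/3) = 565/9 ≈ 62.778)
(l + K(28))/(-32128 - 13163) = (565/9 + (51 + 28))/(-32128 - 13163) = (565/9 + 79)/(-45291) = (1276/9)*(-1/45291) = -1276/407619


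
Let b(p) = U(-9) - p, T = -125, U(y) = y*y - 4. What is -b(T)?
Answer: -202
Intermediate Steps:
U(y) = -4 + y² (U(y) = y² - 4 = -4 + y²)
b(p) = 77 - p (b(p) = (-4 + (-9)²) - p = (-4 + 81) - p = 77 - p)
-b(T) = -(77 - 1*(-125)) = -(77 + 125) = -1*202 = -202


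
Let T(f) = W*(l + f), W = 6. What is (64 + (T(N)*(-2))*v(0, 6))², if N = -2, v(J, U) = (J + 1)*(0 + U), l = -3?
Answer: 179776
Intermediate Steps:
v(J, U) = U*(1 + J) (v(J, U) = (1 + J)*U = U*(1 + J))
T(f) = -18 + 6*f (T(f) = 6*(-3 + f) = -18 + 6*f)
(64 + (T(N)*(-2))*v(0, 6))² = (64 + ((-18 + 6*(-2))*(-2))*(6*(1 + 0)))² = (64 + ((-18 - 12)*(-2))*(6*1))² = (64 - 30*(-2)*6)² = (64 + 60*6)² = (64 + 360)² = 424² = 179776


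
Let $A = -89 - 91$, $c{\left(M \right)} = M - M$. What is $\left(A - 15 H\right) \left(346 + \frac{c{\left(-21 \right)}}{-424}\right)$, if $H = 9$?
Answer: $-108990$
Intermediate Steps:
$c{\left(M \right)} = 0$
$A = -180$ ($A = -89 - 91 = -180$)
$\left(A - 15 H\right) \left(346 + \frac{c{\left(-21 \right)}}{-424}\right) = \left(-180 - 135\right) \left(346 + \frac{0}{-424}\right) = \left(-180 - 135\right) \left(346 + 0 \left(- \frac{1}{424}\right)\right) = - 315 \left(346 + 0\right) = \left(-315\right) 346 = -108990$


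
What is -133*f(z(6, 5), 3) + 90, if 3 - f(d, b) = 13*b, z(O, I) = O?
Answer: 4878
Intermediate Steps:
f(d, b) = 3 - 13*b
-133*f(z(6, 5), 3) + 90 = -133*(3 - 13*3) + 90 = -133*(3 - 39) + 90 = -133*(-36) + 90 = 4788 + 90 = 4878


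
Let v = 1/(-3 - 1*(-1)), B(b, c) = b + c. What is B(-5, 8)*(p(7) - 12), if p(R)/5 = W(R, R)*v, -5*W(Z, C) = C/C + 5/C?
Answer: -234/7 ≈ -33.429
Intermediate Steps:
W(Z, C) = -⅕ - 1/C (W(Z, C) = -(C/C + 5/C)/5 = -(1 + 5/C)/5 = -⅕ - 1/C)
v = -½ (v = 1/(-3 + 1) = 1/(-2) = -½ ≈ -0.50000)
p(R) = -(-5 - R)/(2*R) (p(R) = 5*(((-5 - R)/(5*R))*(-½)) = 5*(-(-5 - R)/(10*R)) = -(-5 - R)/(2*R))
B(-5, 8)*(p(7) - 12) = (-5 + 8)*((½)*(5 + 7)/7 - 12) = 3*((½)*(⅐)*12 - 12) = 3*(6/7 - 12) = 3*(-78/7) = -234/7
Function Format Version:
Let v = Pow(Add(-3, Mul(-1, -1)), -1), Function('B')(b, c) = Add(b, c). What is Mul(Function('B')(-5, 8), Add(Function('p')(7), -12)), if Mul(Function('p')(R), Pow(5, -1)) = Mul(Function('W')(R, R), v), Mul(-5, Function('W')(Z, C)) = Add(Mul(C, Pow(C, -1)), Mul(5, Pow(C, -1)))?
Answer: Rational(-234, 7) ≈ -33.429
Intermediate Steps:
Function('W')(Z, C) = Add(Rational(-1, 5), Mul(-1, Pow(C, -1))) (Function('W')(Z, C) = Mul(Rational(-1, 5), Add(Mul(C, Pow(C, -1)), Mul(5, Pow(C, -1)))) = Mul(Rational(-1, 5), Add(1, Mul(5, Pow(C, -1)))) = Add(Rational(-1, 5), Mul(-1, Pow(C, -1))))
v = Rational(-1, 2) (v = Pow(Add(-3, 1), -1) = Pow(-2, -1) = Rational(-1, 2) ≈ -0.50000)
Function('p')(R) = Mul(Rational(-1, 2), Pow(R, -1), Add(-5, Mul(-1, R))) (Function('p')(R) = Mul(5, Mul(Mul(Rational(1, 5), Pow(R, -1), Add(-5, Mul(-1, R))), Rational(-1, 2))) = Mul(5, Mul(Rational(-1, 10), Pow(R, -1), Add(-5, Mul(-1, R)))) = Mul(Rational(-1, 2), Pow(R, -1), Add(-5, Mul(-1, R))))
Mul(Function('B')(-5, 8), Add(Function('p')(7), -12)) = Mul(Add(-5, 8), Add(Mul(Rational(1, 2), Pow(7, -1), Add(5, 7)), -12)) = Mul(3, Add(Mul(Rational(1, 2), Rational(1, 7), 12), -12)) = Mul(3, Add(Rational(6, 7), -12)) = Mul(3, Rational(-78, 7)) = Rational(-234, 7)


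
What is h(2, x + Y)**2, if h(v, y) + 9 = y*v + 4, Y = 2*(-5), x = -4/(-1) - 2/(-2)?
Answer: 225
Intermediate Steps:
x = 5 (x = -4*(-1) - 2*(-1/2) = 4 + 1 = 5)
Y = -10
h(v, y) = -5 + v*y (h(v, y) = -9 + (y*v + 4) = -9 + (v*y + 4) = -9 + (4 + v*y) = -5 + v*y)
h(2, x + Y)**2 = (-5 + 2*(5 - 10))**2 = (-5 + 2*(-5))**2 = (-5 - 10)**2 = (-15)**2 = 225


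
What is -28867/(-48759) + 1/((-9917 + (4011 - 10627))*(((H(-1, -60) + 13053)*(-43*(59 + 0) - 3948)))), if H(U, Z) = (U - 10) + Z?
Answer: 13393178236202243/22622301507541230 ≈ 0.59203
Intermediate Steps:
H(U, Z) = -10 + U + Z (H(U, Z) = (-10 + U) + Z = -10 + U + Z)
-28867/(-48759) + 1/((-9917 + (4011 - 10627))*(((H(-1, -60) + 13053)*(-43*(59 + 0) - 3948)))) = -28867/(-48759) + 1/((-9917 + (4011 - 10627))*((((-10 - 1 - 60) + 13053)*(-43*(59 + 0) - 3948)))) = -28867*(-1/48759) + 1/((-9917 - 6616)*(((-71 + 13053)*(-43*59 - 3948)))) = 28867/48759 + 1/((-16533)*((12982*(-2537 - 3948)))) = 28867/48759 - 1/(16533*(12982*(-6485))) = 28867/48759 - 1/16533/(-84188270) = 28867/48759 - 1/16533*(-1/84188270) = 28867/48759 + 1/1391884667910 = 13393178236202243/22622301507541230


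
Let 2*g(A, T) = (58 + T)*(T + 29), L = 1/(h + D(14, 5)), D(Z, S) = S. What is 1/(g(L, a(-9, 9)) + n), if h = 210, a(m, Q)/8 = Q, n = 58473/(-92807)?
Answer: 92807/609219482 ≈ 0.00015234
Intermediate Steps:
n = -58473/92807 (n = 58473*(-1/92807) = -58473/92807 ≈ -0.63005)
a(m, Q) = 8*Q
L = 1/215 (L = 1/(210 + 5) = 1/215 ≈ 0.0046512)
g(A, T) = (29 + T)*(58 + T)/2 (g(A, T) = ((58 + T)*(T + 29))/2 = ((58 + T)*(29 + T))/2 = ((29 + T)*(58 + T))/2 = (29 + T)*(58 + T)/2)
1/(g(L, a(-9, 9)) + n) = 1/((841 + (8*9)²/2 + 87*(8*9)/2) - 58473/92807) = 1/((841 + (½)*72² + (87/2)*72) - 58473/92807) = 1/((841 + (½)*5184 + 3132) - 58473/92807) = 1/((841 + 2592 + 3132) - 58473/92807) = 1/(6565 - 58473/92807) = 1/(609219482/92807) = 92807/609219482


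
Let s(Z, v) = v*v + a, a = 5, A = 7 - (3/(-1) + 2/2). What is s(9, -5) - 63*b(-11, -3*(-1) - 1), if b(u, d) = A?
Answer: -537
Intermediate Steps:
A = 9 (A = 7 - (3*(-1) + 2*(1/2)) = 7 - (-3 + 1) = 7 - 1*(-2) = 7 + 2 = 9)
b(u, d) = 9
s(Z, v) = 5 + v**2 (s(Z, v) = v*v + 5 = v**2 + 5 = 5 + v**2)
s(9, -5) - 63*b(-11, -3*(-1) - 1) = (5 + (-5)**2) - 63*9 = (5 + 25) - 567 = 30 - 567 = -537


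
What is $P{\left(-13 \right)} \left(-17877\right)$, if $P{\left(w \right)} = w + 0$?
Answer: $232401$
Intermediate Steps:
$P{\left(w \right)} = w$
$P{\left(-13 \right)} \left(-17877\right) = \left(-13\right) \left(-17877\right) = 232401$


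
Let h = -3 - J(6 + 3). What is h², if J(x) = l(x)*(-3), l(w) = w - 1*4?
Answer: 144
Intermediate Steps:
l(w) = -4 + w (l(w) = w - 4 = -4 + w)
J(x) = 12 - 3*x (J(x) = (-4 + x)*(-3) = 12 - 3*x)
h = 12 (h = -3 - (12 - 3*(6 + 3)) = -3 - (12 - 3*9) = -3 - (12 - 27) = -3 - 1*(-15) = -3 + 15 = 12)
h² = 12² = 144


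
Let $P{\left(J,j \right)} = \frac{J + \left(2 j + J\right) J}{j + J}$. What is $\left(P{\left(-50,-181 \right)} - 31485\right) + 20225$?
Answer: $- \frac{873870}{77} \approx -11349.0$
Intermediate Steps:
$P{\left(J,j \right)} = \frac{J + J \left(J + 2 j\right)}{J + j}$ ($P{\left(J,j \right)} = \frac{J + \left(J + 2 j\right) J}{J + j} = \frac{J + J \left(J + 2 j\right)}{J + j}$)
$\left(P{\left(-50,-181 \right)} - 31485\right) + 20225 = \left(- \frac{50 \left(1 - 50 + 2 \left(-181\right)\right)}{-50 - 181} - 31485\right) + 20225 = \left(- \frac{50 \left(1 - 50 - 362\right)}{-231} - 31485\right) + 20225 = \left(\left(-50\right) \left(- \frac{1}{231}\right) \left(-411\right) - 31485\right) + 20225 = \left(- \frac{6850}{77} - 31485\right) + 20225 = - \frac{2431195}{77} + 20225 = - \frac{873870}{77}$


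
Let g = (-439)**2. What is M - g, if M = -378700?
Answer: -571421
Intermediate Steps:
g = 192721
M - g = -378700 - 1*192721 = -378700 - 192721 = -571421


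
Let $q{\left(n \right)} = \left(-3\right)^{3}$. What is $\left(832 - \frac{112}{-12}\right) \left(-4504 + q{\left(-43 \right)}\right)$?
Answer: $- \frac{11436244}{3} \approx -3.8121 \cdot 10^{6}$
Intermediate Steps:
$q{\left(n \right)} = -27$
$\left(832 - \frac{112}{-12}\right) \left(-4504 + q{\left(-43 \right)}\right) = \left(832 - \frac{112}{-12}\right) \left(-4504 - 27\right) = \left(832 - - \frac{28}{3}\right) \left(-4531\right) = \left(832 + \frac{28}{3}\right) \left(-4531\right) = \frac{2524}{3} \left(-4531\right) = - \frac{11436244}{3}$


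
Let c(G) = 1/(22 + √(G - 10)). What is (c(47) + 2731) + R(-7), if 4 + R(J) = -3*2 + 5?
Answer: 1218544/447 - √37/447 ≈ 2726.0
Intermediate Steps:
R(J) = -5 (R(J) = -4 + (-3*2 + 5) = -4 + (-6 + 5) = -4 - 1 = -5)
c(G) = 1/(22 + √(-10 + G))
(c(47) + 2731) + R(-7) = (1/(22 + √(-10 + 47)) + 2731) - 5 = (1/(22 + √37) + 2731) - 5 = (2731 + 1/(22 + √37)) - 5 = 2726 + 1/(22 + √37)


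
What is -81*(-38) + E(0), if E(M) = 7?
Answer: 3085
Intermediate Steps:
-81*(-38) + E(0) = -81*(-38) + 7 = 3078 + 7 = 3085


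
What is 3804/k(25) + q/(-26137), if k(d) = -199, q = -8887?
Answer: -97656635/5201263 ≈ -18.776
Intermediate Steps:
3804/k(25) + q/(-26137) = 3804/(-199) - 8887/(-26137) = 3804*(-1/199) - 8887*(-1/26137) = -3804/199 + 8887/26137 = -97656635/5201263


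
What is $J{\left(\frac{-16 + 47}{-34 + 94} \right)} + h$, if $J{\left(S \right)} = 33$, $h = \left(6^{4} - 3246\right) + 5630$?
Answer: $3713$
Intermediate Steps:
$h = 3680$ ($h = \left(1296 - 3246\right) + 5630 = -1950 + 5630 = 3680$)
$J{\left(\frac{-16 + 47}{-34 + 94} \right)} + h = 33 + 3680 = 3713$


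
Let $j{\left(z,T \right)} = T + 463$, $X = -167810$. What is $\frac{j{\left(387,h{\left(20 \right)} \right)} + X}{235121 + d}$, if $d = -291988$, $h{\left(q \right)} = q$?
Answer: $\frac{167327}{56867} \approx 2.9424$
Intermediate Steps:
$j{\left(z,T \right)} = 463 + T$
$\frac{j{\left(387,h{\left(20 \right)} \right)} + X}{235121 + d} = \frac{\left(463 + 20\right) - 167810}{235121 - 291988} = \frac{483 - 167810}{-56867} = \left(-167327\right) \left(- \frac{1}{56867}\right) = \frac{167327}{56867}$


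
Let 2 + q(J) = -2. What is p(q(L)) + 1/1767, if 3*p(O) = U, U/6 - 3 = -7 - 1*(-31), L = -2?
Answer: 95419/1767 ≈ 54.001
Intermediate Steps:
U = 162 (U = 18 + 6*(-7 - 1*(-31)) = 18 + 6*(-7 + 31) = 18 + 6*24 = 18 + 144 = 162)
q(J) = -4 (q(J) = -2 - 2 = -4)
p(O) = 54 (p(O) = (⅓)*162 = 54)
p(q(L)) + 1/1767 = 54 + 1/1767 = 95419/1767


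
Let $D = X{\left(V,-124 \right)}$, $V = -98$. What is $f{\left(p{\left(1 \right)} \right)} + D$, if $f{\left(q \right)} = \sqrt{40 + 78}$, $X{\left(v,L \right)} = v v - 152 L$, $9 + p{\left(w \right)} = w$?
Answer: $28452 + \sqrt{118} \approx 28463.0$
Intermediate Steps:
$p{\left(w \right)} = -9 + w$
$X{\left(v,L \right)} = v^{2} - 152 L$
$D = 28452$ ($D = \left(-98\right)^{2} - -18848 = 9604 + 18848 = 28452$)
$f{\left(q \right)} = \sqrt{118}$
$f{\left(p{\left(1 \right)} \right)} + D = \sqrt{118} + 28452 = 28452 + \sqrt{118}$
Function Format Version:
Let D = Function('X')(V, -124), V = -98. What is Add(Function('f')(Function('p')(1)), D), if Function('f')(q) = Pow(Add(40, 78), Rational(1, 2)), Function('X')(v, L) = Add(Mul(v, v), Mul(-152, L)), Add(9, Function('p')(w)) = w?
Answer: Add(28452, Pow(118, Rational(1, 2))) ≈ 28463.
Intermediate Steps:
Function('p')(w) = Add(-9, w)
Function('X')(v, L) = Add(Pow(v, 2), Mul(-152, L))
D = 28452 (D = Add(Pow(-98, 2), Mul(-152, -124)) = Add(9604, 18848) = 28452)
Function('f')(q) = Pow(118, Rational(1, 2))
Add(Function('f')(Function('p')(1)), D) = Add(Pow(118, Rational(1, 2)), 28452) = Add(28452, Pow(118, Rational(1, 2)))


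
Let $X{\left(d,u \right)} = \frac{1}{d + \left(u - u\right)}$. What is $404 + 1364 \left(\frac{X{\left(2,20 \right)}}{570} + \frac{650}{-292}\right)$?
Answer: $- \frac{54740137}{20805} \approx -2631.1$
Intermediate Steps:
$X{\left(d,u \right)} = \frac{1}{d}$ ($X{\left(d,u \right)} = \frac{1}{d + 0} = \frac{1}{d}$)
$404 + 1364 \left(\frac{X{\left(2,20 \right)}}{570} + \frac{650}{-292}\right) = 404 + 1364 \left(\frac{1}{2 \cdot 570} + \frac{650}{-292}\right) = 404 + 1364 \left(\frac{1}{2} \cdot \frac{1}{570} + 650 \left(- \frac{1}{292}\right)\right) = 404 + 1364 \left(\frac{1}{1140} - \frac{325}{146}\right) = 404 + 1364 \left(- \frac{185177}{83220}\right) = 404 - \frac{63145357}{20805} = - \frac{54740137}{20805}$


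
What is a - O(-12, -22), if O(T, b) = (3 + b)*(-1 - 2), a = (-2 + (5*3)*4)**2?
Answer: 3307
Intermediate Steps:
a = 3364 (a = (-2 + 15*4)**2 = (-2 + 60)**2 = 58**2 = 3364)
O(T, b) = -9 - 3*b (O(T, b) = (3 + b)*(-3) = -9 - 3*b)
a - O(-12, -22) = 3364 - (-9 - 3*(-22)) = 3364 - (-9 + 66) = 3364 - 1*57 = 3364 - 57 = 3307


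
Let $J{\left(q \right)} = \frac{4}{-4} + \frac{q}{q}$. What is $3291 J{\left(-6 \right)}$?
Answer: $0$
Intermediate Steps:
$J{\left(q \right)} = 0$ ($J{\left(q \right)} = 4 \left(- \frac{1}{4}\right) + 1 = -1 + 1 = 0$)
$3291 J{\left(-6 \right)} = 3291 \cdot 0 = 0$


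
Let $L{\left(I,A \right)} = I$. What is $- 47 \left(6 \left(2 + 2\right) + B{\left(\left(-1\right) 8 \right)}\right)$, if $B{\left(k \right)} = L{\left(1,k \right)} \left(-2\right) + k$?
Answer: $-658$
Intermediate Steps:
$B{\left(k \right)} = -2 + k$ ($B{\left(k \right)} = 1 \left(-2\right) + k = -2 + k$)
$- 47 \left(6 \left(2 + 2\right) + B{\left(\left(-1\right) 8 \right)}\right) = - 47 \left(6 \left(2 + 2\right) - 10\right) = - 47 \left(6 \cdot 4 - 10\right) = - 47 \left(24 - 10\right) = \left(-47\right) 14 = -658$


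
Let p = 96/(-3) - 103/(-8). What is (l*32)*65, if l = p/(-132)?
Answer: 3315/11 ≈ 301.36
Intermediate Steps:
p = -153/8 (p = 96*(-1/3) - 103*(-1/8) = -32 + 103/8 = -153/8 ≈ -19.125)
l = 51/352 (l = -153/8/(-132) = -153/8*(-1/132) = 51/352 ≈ 0.14489)
(l*32)*65 = ((51/352)*32)*65 = (51/11)*65 = 3315/11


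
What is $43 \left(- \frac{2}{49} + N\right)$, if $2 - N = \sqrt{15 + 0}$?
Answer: $\frac{4128}{49} - 43 \sqrt{15} \approx -82.293$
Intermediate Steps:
$N = 2 - \sqrt{15}$ ($N = 2 - \sqrt{15 + 0} = 2 - \sqrt{15} \approx -1.873$)
$43 \left(- \frac{2}{49} + N\right) = 43 \left(- \frac{2}{49} + \left(2 - \sqrt{15}\right)\right) = 43 \left(\frac{96}{49} - \sqrt{15}\right) = \frac{4128}{49} - 43 \sqrt{15}$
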